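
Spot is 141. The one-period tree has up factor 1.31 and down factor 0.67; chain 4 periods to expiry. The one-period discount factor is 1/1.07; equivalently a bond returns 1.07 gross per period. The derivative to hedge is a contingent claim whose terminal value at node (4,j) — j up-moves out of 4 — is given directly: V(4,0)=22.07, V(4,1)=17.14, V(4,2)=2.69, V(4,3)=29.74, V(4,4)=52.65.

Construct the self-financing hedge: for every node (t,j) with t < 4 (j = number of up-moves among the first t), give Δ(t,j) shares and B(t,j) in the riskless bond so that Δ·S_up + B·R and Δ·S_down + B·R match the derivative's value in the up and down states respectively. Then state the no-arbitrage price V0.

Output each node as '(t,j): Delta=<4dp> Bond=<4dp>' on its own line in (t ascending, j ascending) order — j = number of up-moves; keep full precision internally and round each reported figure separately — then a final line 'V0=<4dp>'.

(0,0): Delta=0.1213 Bond=0.0664
(1,0): Delta=0.0448 Bond=7.3008
(1,1): Delta=0.1448 Bond=-4.2668
(2,0): Delta=-0.2510 Bond=26.5340
(2,1): Delta=0.1355 Bond=-3.4215
(2,2): Delta=0.1476 Bond=-5.2519
(3,0): Delta=-0.1816 Bond=25.4496
(3,1): Delta=-0.2723 Bond=30.1564
(3,2): Delta=0.2607 Bond=-23.9514
(3,3): Delta=0.1129 Bond=5.3795
V0=17.1709

Under the risk-neutral measure, an up-move has probability p* = (R−d)/(u−d) = 0.6250 and values discount at R = 1.07.
At expiry t=4: V(4,0)=22.0700, V(4,1)=17.1400, V(4,2)=2.6900, V(4,3)=29.7400, V(4,4)=52.6500
(3,0): S=42.4076. Δ = (V_up−V_dn)/(S_up−S_dn) = (17.1400−22.0700)/(55.5539−28.4131) = -0.1816. V = [p*·17.1400 + (1−p*)·22.0700]/1.07 = 17.7465. B = V − Δ·S = 25.4496.
(3,1): S=82.9163. Δ = (V_up−V_dn)/(S_up−S_dn) = (2.6900−17.1400)/(108.6204−55.5539) = -0.2723. V = [p*·2.6900 + (1−p*)·17.1400]/1.07 = 7.5783. B = V − Δ·S = 30.1564.
(3,2): S=162.1200. Δ = (V_up−V_dn)/(S_up−S_dn) = (29.7400−2.6900)/(212.3772−108.6204) = 0.2607. V = [p*·29.7400 + (1−p*)·2.6900]/1.07 = 18.3143. B = V − Δ·S = -23.9514.
(3,3): S=316.9808. Δ = (V_up−V_dn)/(S_up−S_dn) = (52.6500−29.7400)/(415.2449−212.3772) = 0.1129. V = [p*·52.6500 + (1−p*)·29.7400]/1.07 = 41.1764. B = V − Δ·S = 5.3795.
(2,0): S=63.2949. Δ = (V_up−V_dn)/(S_up−S_dn) = (7.5783−17.7465)/(82.9163−42.4076) = -0.2510. V = [p*·7.5783 + (1−p*)·17.7465]/1.07 = 10.6461. B = V − Δ·S = 26.5340.
(2,1): S=123.7557. Δ = (V_up−V_dn)/(S_up−S_dn) = (18.3143−7.5783)/(162.1200−82.9163) = 0.1355. V = [p*·18.3143 + (1−p*)·7.5783]/1.07 = 13.3535. B = V − Δ·S = -3.4215.
(2,2): S=241.9701. Δ = (V_up−V_dn)/(S_up−S_dn) = (41.1764−18.3143)/(316.9808−162.1200) = 0.1476. V = [p*·41.1764 + (1−p*)·18.3143]/1.07 = 30.4702. B = V − Δ·S = -5.2519.
(1,0): S=94.4700. Δ = (V_up−V_dn)/(S_up−S_dn) = (13.3535−10.6461)/(123.7557−63.2949) = 0.0448. V = [p*·13.3535 + (1−p*)·10.6461]/1.07 = 11.5311. B = V − Δ·S = 7.3008.
(1,1): S=184.7100. Δ = (V_up−V_dn)/(S_up−S_dn) = (30.4702−13.3535)/(241.9701−123.7557) = 0.1448. V = [p*·30.4702 + (1−p*)·13.3535]/1.07 = 22.4780. B = V − Δ·S = -4.2668.
(0,0): S=141.0000. Δ = (V_up−V_dn)/(S_up−S_dn) = (22.4780−11.5311)/(184.7100−94.4700) = 0.1213. V = [p*·22.4780 + (1−p*)·11.5311]/1.07 = 17.1709. B = V − Δ·S = 0.0664.
Root portfolio cost Δ·141+B reproduces V0=17.1709.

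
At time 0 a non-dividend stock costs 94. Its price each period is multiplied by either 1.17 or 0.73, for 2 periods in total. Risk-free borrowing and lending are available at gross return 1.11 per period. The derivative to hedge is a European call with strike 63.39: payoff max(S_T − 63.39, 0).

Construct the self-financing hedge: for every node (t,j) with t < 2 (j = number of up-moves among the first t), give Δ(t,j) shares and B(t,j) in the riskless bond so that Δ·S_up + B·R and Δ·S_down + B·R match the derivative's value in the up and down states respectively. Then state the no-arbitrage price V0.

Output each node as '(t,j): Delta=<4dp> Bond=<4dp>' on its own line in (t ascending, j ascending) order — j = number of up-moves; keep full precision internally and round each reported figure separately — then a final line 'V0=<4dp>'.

(0,0): Delta=0.9605 Bond=-47.5354
(1,0): Delta=0.5596 Bond=-25.2532
(1,1): Delta=1.0000 Bond=-57.1081
V0=42.7519

No-arbitrage ⇒ martingale measure with p* = (R−d)/(u−d) = 0.8636.
At expiry t=2: V(2,0)=0.0000, V(2,1)=16.8954, V(2,2)=65.2866
(1,0): S=68.6200. Δ = (V_up−V_dn)/(S_up−S_dn) = (16.8954−0.0000)/(80.2854−50.0926) = 0.5596. V = [p*·16.8954 + (1−p*)·0.0000]/1.11 = 13.1455. B = V − Δ·S = -25.2532.
(1,1): S=109.9800. Δ = (V_up−V_dn)/(S_up−S_dn) = (65.2866−16.8954)/(128.6766−80.2854) = 1.0000. V = [p*·65.2866 + (1−p*)·16.8954]/1.11 = 52.8719. B = V − Δ·S = -57.1081.
(0,0): S=94.0000. Δ = (V_up−V_dn)/(S_up−S_dn) = (52.8719−13.1455)/(109.9800−68.6200) = 0.9605. V = [p*·52.8719 + (1−p*)·13.1455]/1.11 = 42.7519. B = V − Δ·S = -47.5354.
Self-financing check: at every node Δ·S+B equals the discounted successor values.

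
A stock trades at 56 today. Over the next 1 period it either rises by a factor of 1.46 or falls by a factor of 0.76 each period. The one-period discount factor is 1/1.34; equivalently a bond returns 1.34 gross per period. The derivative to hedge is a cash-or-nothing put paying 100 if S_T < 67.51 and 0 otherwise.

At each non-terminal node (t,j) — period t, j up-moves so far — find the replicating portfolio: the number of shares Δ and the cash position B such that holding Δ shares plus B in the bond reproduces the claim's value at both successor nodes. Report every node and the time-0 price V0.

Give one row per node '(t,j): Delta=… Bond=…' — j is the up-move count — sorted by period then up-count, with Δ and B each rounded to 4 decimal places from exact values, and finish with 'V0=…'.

(0,0): Delta=-2.5510 Bond=155.6503
V0=12.7932

The replicating-portfolio and risk-neutral prices coincide; use p* = (1.34−0.76)/(1.46−0.76) = 0.8286 for the latter.
Terminal values V(1,·): V(1,0)=100.0000, V(1,1)=0.0000
(0,0): S=56.0000. Δ = (V_up−V_dn)/(S_up−S_dn) = (0.0000−100.0000)/(81.7600−42.5600) = -2.5510. V = [p*·0.0000 + (1−p*)·100.0000]/1.34 = 12.7932. B = V − Δ·S = 155.6503.
Root portfolio cost Δ·56+B reproduces V0=12.7932.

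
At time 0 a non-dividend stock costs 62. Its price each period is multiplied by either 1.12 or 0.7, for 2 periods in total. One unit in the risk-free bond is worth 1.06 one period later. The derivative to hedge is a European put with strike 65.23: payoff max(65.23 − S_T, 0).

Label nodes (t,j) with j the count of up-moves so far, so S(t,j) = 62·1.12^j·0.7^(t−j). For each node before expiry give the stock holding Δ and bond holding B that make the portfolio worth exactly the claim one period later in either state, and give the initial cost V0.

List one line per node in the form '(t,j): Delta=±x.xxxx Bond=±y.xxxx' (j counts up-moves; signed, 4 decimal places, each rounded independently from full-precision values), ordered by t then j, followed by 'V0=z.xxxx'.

(0,0): Delta=-0.6105 Bond=42.1073
(1,0): Delta=-1.0000 Bond=61.5377
(1,1): Delta=-0.5699 Bond=41.8164
V0=4.2559

Risk-neutral probability p* = (R−d)/(u−d) = (1.06−0.7)/(1.12−0.7) = 0.8571.
At expiry t=2: V(2,0)=34.8500, V(2,1)=16.6220, V(2,2)=0.0000
  t=1,j=0: stock 43.4000 → up 48.6080 (V=16.6220), down 30.3800 (V=34.8500). Price 18.1377; hedge Δ=-1.0000, bond B=61.5377.
  t=1,j=1: stock 69.4400 → up 77.7728 (V=0.0000), down 48.6080 (V=16.6220). Price 2.2402; hedge Δ=-0.5699, bond B=41.8164.
  t=0,j=0: stock 62.0000 → up 69.4400 (V=2.2402), down 43.4000 (V=18.1377). Price 4.2559; hedge Δ=-0.6105, bond B=42.1073.
Check: Δ(0,0)·S0 + B(0,0) = 4.2559 = V0.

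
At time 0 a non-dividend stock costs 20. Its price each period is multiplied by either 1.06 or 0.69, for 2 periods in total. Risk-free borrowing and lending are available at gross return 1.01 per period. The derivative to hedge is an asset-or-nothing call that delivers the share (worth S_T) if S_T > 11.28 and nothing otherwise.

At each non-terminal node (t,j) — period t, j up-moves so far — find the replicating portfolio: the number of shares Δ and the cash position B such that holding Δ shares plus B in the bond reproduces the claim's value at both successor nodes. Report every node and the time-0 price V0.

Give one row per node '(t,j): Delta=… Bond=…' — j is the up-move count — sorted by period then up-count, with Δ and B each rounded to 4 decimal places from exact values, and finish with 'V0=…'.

Risk-neutral probability p* = (R−d)/(u−d) = (1.01−0.69)/(1.06−0.69) = 0.8649.
Terminal payoffs: V(2,0)=0.0000, V(2,1)=14.6280, V(2,2)=22.4720
  t=1,j=0: stock 13.8000 → up 14.6280 (V=14.6280), down 9.5220 (V=0.0000). Price 12.5260; hedge Δ=2.8649, bond B=-27.0092.
  t=1,j=1: stock 21.2000 → up 22.4720 (V=22.4720), down 14.6280 (V=14.6280). Price 21.2000; hedge Δ=1.0000, bond B=0.0000.
  t=0,j=0: stock 20.0000 → up 21.2000 (V=21.2000), down 13.8000 (V=12.5260). Price 19.8295; hedge Δ=1.1722, bond B=-3.6137.
Root portfolio cost Δ·20+B reproduces V0=19.8295.

(0,0): Delta=1.1722 Bond=-3.6137
(1,0): Delta=2.8649 Bond=-27.0092
(1,1): Delta=1.0000 Bond=0.0000
V0=19.8295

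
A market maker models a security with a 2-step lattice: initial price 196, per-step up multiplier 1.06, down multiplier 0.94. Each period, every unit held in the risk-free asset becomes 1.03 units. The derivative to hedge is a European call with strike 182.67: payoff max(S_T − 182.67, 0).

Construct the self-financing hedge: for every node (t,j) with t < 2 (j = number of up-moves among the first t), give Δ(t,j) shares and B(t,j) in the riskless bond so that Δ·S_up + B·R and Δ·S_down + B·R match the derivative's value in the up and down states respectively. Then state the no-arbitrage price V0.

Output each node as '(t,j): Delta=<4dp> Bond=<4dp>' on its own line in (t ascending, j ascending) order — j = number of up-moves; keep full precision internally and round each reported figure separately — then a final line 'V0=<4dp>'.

(0,0): Delta=0.9021 Bond=-152.4416
(1,0): Delta=0.5710 Bond=-96.0108
(1,1): Delta=1.0000 Bond=-177.3495
V0=24.3748

The replicating-portfolio and risk-neutral prices coincide; use p* = (1.03−0.94)/(1.06−0.94) = 0.7500 for the latter.
Terminal payoffs: V(2,0)=0.0000, V(2,1)=12.6244, V(2,2)=37.5556
  t=1,j=0: stock 184.2400 → up 195.2944 (V=12.6244), down 173.1856 (V=0.0000). Price 9.1925; hedge Δ=0.5710, bond B=-96.0108.
  t=1,j=1: stock 207.7600 → up 220.2256 (V=37.5556), down 195.2944 (V=12.6244). Price 30.4105; hedge Δ=1.0000, bond B=-177.3495.
  t=0,j=0: stock 196.0000 → up 207.7600 (V=30.4105), down 184.2400 (V=9.1925). Price 24.3748; hedge Δ=0.9021, bond B=-152.4416.
The time-0 hedge costs 24.3748, which is the no-arbitrage price.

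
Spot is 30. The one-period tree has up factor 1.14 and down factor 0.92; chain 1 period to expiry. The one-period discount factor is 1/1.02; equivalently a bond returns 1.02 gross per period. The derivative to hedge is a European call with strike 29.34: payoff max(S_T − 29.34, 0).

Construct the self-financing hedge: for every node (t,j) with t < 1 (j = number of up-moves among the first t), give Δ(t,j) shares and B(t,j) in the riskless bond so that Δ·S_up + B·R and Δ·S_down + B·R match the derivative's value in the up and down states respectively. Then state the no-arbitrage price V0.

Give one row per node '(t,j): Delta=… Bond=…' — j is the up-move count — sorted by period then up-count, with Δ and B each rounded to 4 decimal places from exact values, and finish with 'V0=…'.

(0,0): Delta=0.7364 Bond=-19.9251
V0=2.1658

No-arbitrage ⇒ martingale measure with p* = (R−d)/(u−d) = 0.4545.
Terminal payoffs: V(1,0)=0.0000, V(1,1)=4.8600
(0,0): S=30.0000. Δ = (V_up−V_dn)/(S_up−S_dn) = (4.8600−0.0000)/(34.2000−27.6000) = 0.7364. V = [p*·4.8600 + (1−p*)·0.0000]/1.02 = 2.1658. B = V − Δ·S = -19.9251.
Self-financing check: at every node Δ·S+B equals the discounted successor values.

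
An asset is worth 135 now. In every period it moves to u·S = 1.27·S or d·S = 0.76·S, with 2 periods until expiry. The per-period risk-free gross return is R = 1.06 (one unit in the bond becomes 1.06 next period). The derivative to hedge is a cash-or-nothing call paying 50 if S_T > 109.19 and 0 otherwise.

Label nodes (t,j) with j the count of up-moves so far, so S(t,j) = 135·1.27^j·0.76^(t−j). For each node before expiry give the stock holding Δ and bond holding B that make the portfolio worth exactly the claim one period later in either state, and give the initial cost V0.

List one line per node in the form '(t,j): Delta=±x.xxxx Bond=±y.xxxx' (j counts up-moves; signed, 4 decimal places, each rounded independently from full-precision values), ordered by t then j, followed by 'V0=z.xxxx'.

Since d<R<u, set p* = (R−d)/(u−d) = 0.5882; price each node as the discounted p*-expectation of its children.
Terminal payoffs: V(2,0)=0.0000, V(2,1)=50.0000, V(2,2)=50.0000
  t=1,j=0: stock 102.6000 → up 130.3020 (V=50.0000), down 77.9760 (V=0.0000). Price 27.7469; hedge Δ=0.9555, bond B=-70.2923.
  t=1,j=1: stock 171.4500 → up 217.7415 (V=50.0000), down 130.3020 (V=50.0000). Price 47.1698; hedge Δ=0.0000, bond B=47.1698.
  t=0,j=0: stock 135.0000 → up 171.4500 (V=47.1698), down 102.6000 (V=27.7469). Price 36.9549; hedge Δ=0.2821, bond B=-1.1292.
Each (Δ,B) replicates both successor values, so the strategy is self-financing and V0 is arbitrage-free.

(0,0): Delta=0.2821 Bond=-1.1292
(1,0): Delta=0.9555 Bond=-70.2923
(1,1): Delta=0.0000 Bond=47.1698
V0=36.9549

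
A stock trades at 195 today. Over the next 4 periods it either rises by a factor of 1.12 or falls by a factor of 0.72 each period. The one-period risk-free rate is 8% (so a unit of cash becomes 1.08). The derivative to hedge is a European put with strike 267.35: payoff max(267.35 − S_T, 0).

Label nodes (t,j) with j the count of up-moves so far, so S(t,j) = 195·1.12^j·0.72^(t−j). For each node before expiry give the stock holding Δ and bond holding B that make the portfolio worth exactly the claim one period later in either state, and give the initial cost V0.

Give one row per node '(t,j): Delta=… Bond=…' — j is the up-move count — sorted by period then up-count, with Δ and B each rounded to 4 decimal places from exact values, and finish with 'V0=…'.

Risk-neutral probability p* = (R−d)/(u−d) = (1.08−0.72)/(1.12−0.72) = 0.9000.
At expiry t=4: V(4,0)=214.9460, V(4,1)=185.8326, V(4,2)=140.5452, V(4,3)=70.0981, V(4,4)=0.0000
(3,0): S=72.7834. Δ = (V_up−V_dn)/(S_up−S_dn) = (185.8326−214.9460)/(81.5174−52.4040) = -1.0000. V = [p*·185.8326 + (1−p*)·214.9460]/1.08 = 174.7629. B = V − Δ·S = 247.5463.
(3,1): S=113.2186. Δ = (V_up−V_dn)/(S_up−S_dn) = (140.5452−185.8326)/(126.8048−81.5174) = -1.0000. V = [p*·140.5452 + (1−p*)·185.8326]/1.08 = 134.3277. B = V − Δ·S = 247.5463.
(3,2): S=176.1178. Δ = (V_up−V_dn)/(S_up−S_dn) = (70.0981−140.5452)/(197.2519−126.8048) = -1.0000. V = [p*·70.0981 + (1−p*)·140.5452]/1.08 = 71.4285. B = V − Δ·S = 247.5463.
(3,3): S=273.9610. Δ = (V_up−V_dn)/(S_up−S_dn) = (0.0000−70.0981)/(306.8363−197.2519) = -0.6397. V = [p*·0.0000 + (1−p*)·70.0981]/1.08 = 6.4906. B = V − Δ·S = 181.7358.
(2,0): S=101.0880. Δ = (V_up−V_dn)/(S_up−S_dn) = (134.3277−174.7629)/(113.2186−72.7834) = -1.0000. V = [p*·134.3277 + (1−p*)·174.7629]/1.08 = 128.1215. B = V − Δ·S = 229.2095.
(2,1): S=157.2480. Δ = (V_up−V_dn)/(S_up−S_dn) = (71.4285−134.3277)/(176.1178−113.2186) = -1.0000. V = [p*·71.4285 + (1−p*)·134.3277]/1.08 = 71.9615. B = V − Δ·S = 229.2095.
(2,2): S=244.6080. Δ = (V_up−V_dn)/(S_up−S_dn) = (6.4906−71.4285)/(273.9610−176.1178) = -0.6637. V = [p*·6.4906 + (1−p*)·71.4285]/1.08 = 12.0226. B = V − Δ·S = 174.3675.
(1,0): S=140.4000. Δ = (V_up−V_dn)/(S_up−S_dn) = (71.9615−128.1215)/(157.2480−101.0880) = -1.0000. V = [p*·71.9615 + (1−p*)·128.1215]/1.08 = 71.8310. B = V − Δ·S = 212.2310.
(1,1): S=218.4000. Δ = (V_up−V_dn)/(S_up−S_dn) = (12.0226−71.9615)/(244.6080−157.2480) = -0.6861. V = [p*·12.0226 + (1−p*)·71.9615]/1.08 = 16.6819. B = V − Δ·S = 166.5293.
(0,0): S=195.0000. Δ = (V_up−V_dn)/(S_up−S_dn) = (16.6819−71.8310)/(218.4000−140.4000) = -0.7070. V = [p*·16.6819 + (1−p*)·71.8310]/1.08 = 20.5526. B = V − Δ·S = 158.4255.
Check: Δ(0,0)·S0 + B(0,0) = 20.5526 = V0.

(0,0): Delta=-0.7070 Bond=158.4255
(1,0): Delta=-1.0000 Bond=212.2310
(1,1): Delta=-0.6861 Bond=166.5293
(2,0): Delta=-1.0000 Bond=229.2095
(2,1): Delta=-1.0000 Bond=229.2095
(2,2): Delta=-0.6637 Bond=174.3675
(3,0): Delta=-1.0000 Bond=247.5463
(3,1): Delta=-1.0000 Bond=247.5463
(3,2): Delta=-1.0000 Bond=247.5463
(3,3): Delta=-0.6397 Bond=181.7358
V0=20.5526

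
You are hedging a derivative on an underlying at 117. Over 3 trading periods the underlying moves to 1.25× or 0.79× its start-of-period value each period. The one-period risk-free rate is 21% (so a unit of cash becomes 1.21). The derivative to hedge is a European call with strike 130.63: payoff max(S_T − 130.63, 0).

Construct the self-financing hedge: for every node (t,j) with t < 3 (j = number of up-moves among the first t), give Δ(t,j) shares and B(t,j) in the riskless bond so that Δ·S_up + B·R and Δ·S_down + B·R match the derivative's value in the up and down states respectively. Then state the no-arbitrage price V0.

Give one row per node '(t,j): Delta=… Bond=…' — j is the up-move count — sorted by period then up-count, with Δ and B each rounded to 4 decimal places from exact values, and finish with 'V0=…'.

Under the risk-neutral measure, an up-move has probability p* = (R−d)/(u−d) = 0.9130 and values discount at R = 1.21.
At expiry t=3: V(3,0)=0.0000, V(3,1)=0.0000, V(3,2)=13.7919, V(3,3)=97.8856
Node (2,0) S=73.0197: V=(p*·0.0000+(1−p*)·0.0000)/1.21=0.0000; Δ=(0.0000−0.0000)/(91.2746−57.6856)=0.0000; B=V−Δ·S=0.0000
Node (2,1) S=115.5375: V=(p*·13.7919+(1−p*)·0.0000)/1.21=10.4071; Δ=(13.7919−0.0000)/(144.4219−91.2746)=0.2595; B=V−Δ·S=-19.5752
Node (2,2) S=182.8125: V=(p*·97.8856+(1−p*)·13.7919)/1.21=74.8538; Δ=(97.8856−13.7919)/(228.5156−144.4219)=1.0000; B=V−Δ·S=-107.9587
Node (1,0) S=92.4300: V=(p*·10.4071+(1−p*)·0.0000)/1.21=7.8530; Δ=(10.4071−0.0000)/(115.5375−73.0197)=0.2448; B=V−Δ·S=-14.7711
Node (1,1) S=146.2500: V=(p*·74.8538+(1−p*)·10.4071)/1.21=57.2312; Δ=(74.8538−10.4071)/(182.8125−115.5375)=0.9580; B=V−Δ·S=-82.8704
Node (0,0) S=117.0000: V=(p*·57.2312+(1−p*)·7.8530)/1.21=43.7500; Δ=(57.2312−7.8530)/(146.2500−92.4300)=0.9175; B=V−Δ·S=-63.5940
Root portfolio cost Δ·117+B reproduces V0=43.7500.

(0,0): Delta=0.9175 Bond=-63.5940
(1,0): Delta=0.2448 Bond=-14.7711
(1,1): Delta=0.9580 Bond=-82.8704
(2,0): Delta=0.0000 Bond=0.0000
(2,1): Delta=0.2595 Bond=-19.5752
(2,2): Delta=1.0000 Bond=-107.9587
V0=43.7500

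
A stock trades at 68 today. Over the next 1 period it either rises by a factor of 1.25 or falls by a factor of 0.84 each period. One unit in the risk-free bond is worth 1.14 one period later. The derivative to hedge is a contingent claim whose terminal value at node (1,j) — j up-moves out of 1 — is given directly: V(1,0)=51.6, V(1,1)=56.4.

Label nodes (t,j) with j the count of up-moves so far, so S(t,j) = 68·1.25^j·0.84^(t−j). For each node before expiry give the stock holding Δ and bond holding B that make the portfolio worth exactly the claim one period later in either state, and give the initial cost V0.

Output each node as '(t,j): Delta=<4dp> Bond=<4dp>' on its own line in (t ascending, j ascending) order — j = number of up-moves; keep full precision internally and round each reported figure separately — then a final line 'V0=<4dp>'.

No-arbitrage ⇒ martingale measure with p* = (R−d)/(u−d) = 0.7317.
At expiry t=1: V(1,0)=51.6000, V(1,1)=56.4000
(0,0): S=68.0000. Δ = (V_up−V_dn)/(S_up−S_dn) = (56.4000−51.6000)/(85.0000−57.1200) = 0.1722. V = [p*·56.4000 + (1−p*)·51.6000]/1.14 = 48.3440. B = V − Δ·S = 36.6367.
Root portfolio cost Δ·68+B reproduces V0=48.3440.

(0,0): Delta=0.1722 Bond=36.6367
V0=48.3440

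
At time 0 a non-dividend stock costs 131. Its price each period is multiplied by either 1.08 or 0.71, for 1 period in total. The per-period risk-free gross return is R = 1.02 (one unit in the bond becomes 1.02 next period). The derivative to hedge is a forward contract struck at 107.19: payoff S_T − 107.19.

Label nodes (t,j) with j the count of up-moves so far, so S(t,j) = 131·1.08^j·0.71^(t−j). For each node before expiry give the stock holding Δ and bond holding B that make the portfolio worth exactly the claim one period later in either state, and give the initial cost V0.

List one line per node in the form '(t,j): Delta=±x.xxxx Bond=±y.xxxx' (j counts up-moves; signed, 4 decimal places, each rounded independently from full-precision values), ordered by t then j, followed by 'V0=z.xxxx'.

(0,0): Delta=1.0000 Bond=-105.0882
V0=25.9118

No-arbitrage ⇒ martingale measure with p* = (R−d)/(u−d) = 0.8378.
At expiry t=1: V(1,0)=-14.1800, V(1,1)=34.2900
  t=0,j=0: stock 131.0000 → up 141.4800 (V=34.2900), down 93.0100 (V=-14.1800). Price 25.9118; hedge Δ=1.0000, bond B=-105.0882.
Root portfolio cost Δ·131+B reproduces V0=25.9118.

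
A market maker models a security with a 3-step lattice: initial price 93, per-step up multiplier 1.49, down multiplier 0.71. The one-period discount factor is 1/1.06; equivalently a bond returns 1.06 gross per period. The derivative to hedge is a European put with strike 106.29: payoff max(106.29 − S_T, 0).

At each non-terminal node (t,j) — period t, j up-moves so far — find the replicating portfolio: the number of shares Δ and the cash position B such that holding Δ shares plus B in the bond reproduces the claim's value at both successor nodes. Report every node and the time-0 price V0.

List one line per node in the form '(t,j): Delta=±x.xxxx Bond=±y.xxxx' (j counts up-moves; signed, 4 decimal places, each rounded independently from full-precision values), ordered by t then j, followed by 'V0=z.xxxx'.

Since d<R<u, set p* = (R−d)/(u−d) = 0.4487; price each node as the discounted p*-expectation of its children.
Terminal payoffs: V(3,0)=73.0043, V(3,1)=36.4369, V(3,2)=0.0000, V(3,3)=0.0000
  t=2,j=0: stock 46.8813 → up 69.8531 (V=36.4369), down 33.2857 (V=73.0043). Price 53.3923; hedge Δ=-1.0000, bond B=100.2736.
  t=2,j=1: stock 98.3847 → up 146.5932 (V=0.0000), down 69.8531 (V=36.4369). Price 18.9500; hedge Δ=-0.4748, bond B=65.6639.
  t=2,j=2: stock 206.4693 → up 307.6393 (V=0.0000), down 146.5932 (V=0.0000). Price 0.0000; hedge Δ=0.0000, bond B=0.0000.
  t=1,j=0: stock 66.0300 → up 98.3847 (V=18.9500), down 46.8813 (V=53.3923). Price 35.7900; hedge Δ=-0.6687, bond B=79.9468.
  t=1,j=1: stock 138.5700 → up 206.4693 (V=0.0000), down 98.3847 (V=18.9500). Price 9.8555; hedge Δ=-0.1753, bond B=34.1503.
  t=0,j=0: stock 93.0000 → up 138.5700 (V=9.8555), down 66.0300 (V=35.7900). Price 22.7856; hedge Δ=-0.3575, bond B=56.0350.
The time-0 hedge costs 22.7856, which is the no-arbitrage price.

(0,0): Delta=-0.3575 Bond=56.0350
(1,0): Delta=-0.6687 Bond=79.9468
(1,1): Delta=-0.1753 Bond=34.1503
(2,0): Delta=-1.0000 Bond=100.2736
(2,1): Delta=-0.4748 Bond=65.6639
(2,2): Delta=0.0000 Bond=0.0000
V0=22.7856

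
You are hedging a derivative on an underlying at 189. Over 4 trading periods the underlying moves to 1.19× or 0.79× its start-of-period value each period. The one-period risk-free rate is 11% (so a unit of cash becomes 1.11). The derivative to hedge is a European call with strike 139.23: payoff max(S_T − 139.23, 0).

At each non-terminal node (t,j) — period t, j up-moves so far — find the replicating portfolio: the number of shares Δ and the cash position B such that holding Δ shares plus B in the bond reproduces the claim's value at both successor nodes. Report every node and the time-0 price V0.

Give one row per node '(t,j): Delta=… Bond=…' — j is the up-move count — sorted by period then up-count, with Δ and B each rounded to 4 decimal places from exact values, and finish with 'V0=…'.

(0,0): Delta=0.9708 Bond=-85.6496
(1,0): Delta=0.8565 Bond=-78.0039
(1,1): Delta=0.9898 Bond=-99.3378
(2,0): Delta=0.4247 Bond=-35.6573
(2,1): Delta=0.9282 Bond=-99.3161
(2,2): Delta=1.0000 Bond=-113.0022
(3,0): Delta=0.0000 Bond=0.0000
(3,1): Delta=0.4952 Bond=-49.4745
(3,2): Delta=1.0000 Bond=-125.4324
(3,3): Delta=1.0000 Bond=-125.4324
V0=97.8320

Risk-neutral probability p* = (R−d)/(u−d) = (1.11−0.79)/(1.19−0.79) = 0.8000.
Terminal values V(4,·): V(4,0)=0.0000, V(4,1)=0.0000, V(4,2)=27.8059, V(4,3)=112.3811, V(4,4)=239.7791
(3,0): S=93.1844. Δ = (V_up−V_dn)/(S_up−S_dn) = (0.0000−0.0000)/(110.8894−73.6157) = 0.0000. V = [p*·0.0000 + (1−p*)·0.0000]/1.11 = 0.0000. B = V − Δ·S = 0.0000.
(3,1): S=140.3663. Δ = (V_up−V_dn)/(S_up−S_dn) = (27.8059−0.0000)/(167.0359−110.8894) = 0.4952. V = [p*·27.8059 + (1−p*)·0.0000]/1.11 = 20.0403. B = V − Δ·S = -49.4745.
(3,2): S=211.4379. Δ = (V_up−V_dn)/(S_up−S_dn) = (112.3811−27.8059)/(251.6111−167.0359) = 1.0000. V = [p*·112.3811 + (1−p*)·27.8059]/1.11 = 86.0055. B = V − Δ·S = -125.4324.
(3,3): S=318.4951. Δ = (V_up−V_dn)/(S_up−S_dn) = (239.7791−112.3811)/(379.0091−251.6111) = 1.0000. V = [p*·239.7791 + (1−p*)·112.3811]/1.11 = 193.0626. B = V − Δ·S = -125.4324.
(2,0): S=117.9549. Δ = (V_up−V_dn)/(S_up−S_dn) = (20.0403−0.0000)/(140.3663−93.1844) = 0.4247. V = [p*·20.0403 + (1−p*)·0.0000]/1.11 = 14.4435. B = V − Δ·S = -35.6573.
(2,1): S=177.6789. Δ = (V_up−V_dn)/(S_up−S_dn) = (86.0055−20.0403)/(211.4379−140.3663) = 0.9282. V = [p*·86.0055 + (1−p*)·20.0403]/1.11 = 65.5968. B = V − Δ·S = -99.3161.
(2,2): S=267.6429. Δ = (V_up−V_dn)/(S_up−S_dn) = (193.0626−86.0055)/(318.4951−211.4379) = 1.0000. V = [p*·193.0626 + (1−p*)·86.0055]/1.11 = 154.6407. B = V − Δ·S = -113.0022.
(1,0): S=149.3100. Δ = (V_up−V_dn)/(S_up−S_dn) = (65.5968−14.4435)/(177.6789−117.9549) = 0.8565. V = [p*·65.5968 + (1−p*)·14.4435]/1.11 = 49.8794. B = V − Δ·S = -78.0039.
(1,1): S=224.9100. Δ = (V_up−V_dn)/(S_up−S_dn) = (154.6407−65.5968)/(267.6429−177.6789) = 0.9898. V = [p*·154.6407 + (1−p*)·65.5968]/1.11 = 123.2720. B = V − Δ·S = -99.3378.
(0,0): S=189.0000. Δ = (V_up−V_dn)/(S_up−S_dn) = (123.2720−49.8794)/(224.9100−149.3100) = 0.9708. V = [p*·123.2720 + (1−p*)·49.8794]/1.11 = 97.8320. B = V − Δ·S = -85.6496.
Each (Δ,B) replicates both successor values, so the strategy is self-financing and V0 is arbitrage-free.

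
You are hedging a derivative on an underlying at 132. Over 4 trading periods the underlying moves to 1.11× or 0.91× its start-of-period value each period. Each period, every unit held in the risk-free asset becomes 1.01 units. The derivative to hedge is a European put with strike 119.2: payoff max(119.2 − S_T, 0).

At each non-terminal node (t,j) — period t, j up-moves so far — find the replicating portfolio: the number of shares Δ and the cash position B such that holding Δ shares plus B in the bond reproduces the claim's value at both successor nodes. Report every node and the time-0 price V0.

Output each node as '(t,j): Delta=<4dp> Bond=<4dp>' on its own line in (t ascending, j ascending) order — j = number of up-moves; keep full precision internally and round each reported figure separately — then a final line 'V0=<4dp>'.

Under the risk-neutral measure, an up-move has probability p* = (R−d)/(u−d) = 0.5000 and values discount at R = 1.01.
Terminal values V(4,·): V(4,0)=28.6811, V(4,1)=8.7868, V(4,2)=0.0000, V(4,3)=0.0000, V(4,4)=0.0000
  t=3,j=0: stock 99.4714 → up 110.4132 (V=8.7868), down 90.5189 (V=28.6811). Price 18.5484; hedge Δ=-1.0000, bond B=118.0198.
  t=3,j=1: stock 121.3332 → up 134.6799 (V=0.0000), down 110.4132 (V=8.7868). Price 4.3499; hedge Δ=-0.3621, bond B=48.2838.
  t=3,j=2: stock 147.9999 → up 164.2798 (V=0.0000), down 134.6799 (V=0.0000). Price 0.0000; hedge Δ=0.0000, bond B=0.0000.
  t=3,j=3: stock 180.5273 → up 200.3853 (V=0.0000), down 164.2798 (V=0.0000). Price 0.0000; hedge Δ=0.0000, bond B=0.0000.
  t=2,j=0: stock 109.3092 → up 121.3332 (V=4.3499), down 99.4714 (V=18.5484). Price 11.3358; hedge Δ=-0.6495, bond B=82.3285.
  t=2,j=1: stock 133.3332 → up 147.9999 (V=0.0000), down 121.3332 (V=4.3499). Price 2.1534; hedge Δ=-0.1631, bond B=23.9029.
  t=2,j=2: stock 162.6372 → up 180.5273 (V=0.0000), down 147.9999 (V=0.0000). Price 0.0000; hedge Δ=0.0000, bond B=0.0000.
  t=1,j=0: stock 120.1200 → up 133.3332 (V=2.1534), down 109.3092 (V=11.3358). Price 6.6778; hedge Δ=-0.3822, bond B=52.5898.
  t=1,j=1: stock 146.5200 → up 162.6372 (V=0.0000), down 133.3332 (V=2.1534). Price 1.0660; hedge Δ=-0.0735, bond B=11.8331.
  t=0,j=0: stock 132.0000 → up 146.5200 (V=1.0660), down 120.1200 (V=6.6778). Price 3.8336; hedge Δ=-0.2126, bond B=31.8925.
Check: Δ(0,0)·S0 + B(0,0) = 3.8336 = V0.

(0,0): Delta=-0.2126 Bond=31.8925
(1,0): Delta=-0.3822 Bond=52.5898
(1,1): Delta=-0.0735 Bond=11.8331
(2,0): Delta=-0.6495 Bond=82.3285
(2,1): Delta=-0.1631 Bond=23.9029
(2,2): Delta=0.0000 Bond=0.0000
(3,0): Delta=-1.0000 Bond=118.0198
(3,1): Delta=-0.3621 Bond=48.2838
(3,2): Delta=0.0000 Bond=0.0000
(3,3): Delta=0.0000 Bond=0.0000
V0=3.8336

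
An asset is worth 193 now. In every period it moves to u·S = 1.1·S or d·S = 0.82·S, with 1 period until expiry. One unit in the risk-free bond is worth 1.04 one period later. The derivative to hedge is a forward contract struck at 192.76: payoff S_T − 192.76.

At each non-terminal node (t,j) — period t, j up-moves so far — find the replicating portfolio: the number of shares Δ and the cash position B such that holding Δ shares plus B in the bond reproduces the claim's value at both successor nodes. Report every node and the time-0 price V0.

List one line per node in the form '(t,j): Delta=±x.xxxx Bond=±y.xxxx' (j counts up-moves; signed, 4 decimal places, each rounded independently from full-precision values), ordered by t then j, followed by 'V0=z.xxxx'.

(0,0): Delta=1.0000 Bond=-185.3462
V0=7.6538

Risk-neutral probability p* = (R−d)/(u−d) = (1.04−0.82)/(1.1−0.82) = 0.7857.
Terminal values V(1,·): V(1,0)=-34.5000, V(1,1)=19.5400
(0,0): S=193.0000. Δ = (V_up−V_dn)/(S_up−S_dn) = (19.5400−-34.5000)/(212.3000−158.2600) = 1.0000. V = [p*·19.5400 + (1−p*)·-34.5000]/1.04 = 7.6538. B = V − Δ·S = -185.3462.
Each (Δ,B) replicates both successor values, so the strategy is self-financing and V0 is arbitrage-free.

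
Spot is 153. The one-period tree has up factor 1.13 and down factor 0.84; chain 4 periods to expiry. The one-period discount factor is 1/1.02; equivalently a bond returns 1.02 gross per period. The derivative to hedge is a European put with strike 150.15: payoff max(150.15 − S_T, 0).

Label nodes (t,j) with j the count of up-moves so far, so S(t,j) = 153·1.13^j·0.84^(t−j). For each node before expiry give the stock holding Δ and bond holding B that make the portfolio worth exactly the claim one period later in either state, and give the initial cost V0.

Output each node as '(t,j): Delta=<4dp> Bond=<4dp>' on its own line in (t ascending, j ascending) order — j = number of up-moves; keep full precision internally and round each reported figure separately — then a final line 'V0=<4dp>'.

Risk-neutral probability p* = (R−d)/(u−d) = (1.02−0.84)/(1.13−0.84) = 0.6207.
Payoff layer (t=4): V(4,0)=73.9757, V(4,1)=47.6774, V(4,2)=12.3000, V(4,3)=0.0000, V(4,4)=0.0000
Node (3,0) S=90.6837: V=(p*·47.6774+(1−p*)·73.9757)/1.02=56.5222; Δ=(47.6774−73.9757)/(102.4726−76.1743)=-1.0000; B=V−Δ·S=147.2059
Node (3,1) S=121.9912: V=(p*·12.3000+(1−p*)·47.6774)/1.02=25.2147; Δ=(12.3000−47.6774)/(137.8500−102.4726)=-1.0000; B=V−Δ·S=147.2059
Node (3,2) S=164.1072: V=(p*·0.0000+(1−p*)·12.3000)/1.02=4.5740; Δ=(0.0000−12.3000)/(185.4411−137.8500)=-0.2585; B=V−Δ·S=46.9877
Node (3,3) S=220.7632: V=(p*·0.0000+(1−p*)·0.0000)/1.02=0.0000; Δ=(0.0000−0.0000)/(249.4625−185.4411)=0.0000; B=V−Δ·S=0.0000
Node (2,0) S=107.9568: V=(p*·25.2147+(1−p*)·56.5222)/1.02=36.3627; Δ=(25.2147−56.5222)/(121.9912−90.6837)=-1.0000; B=V−Δ·S=144.3195
Node (2,1) S=145.2276: V=(p*·4.5740+(1−p*)·25.2147)/1.02=12.1600; Δ=(4.5740−25.2147)/(164.1072−121.9912)=-0.4901; B=V−Δ·S=83.3348
Node (2,2) S=195.3657: V=(p*·0.0000+(1−p*)·4.5740)/1.02=1.7010; Δ=(0.0000−4.5740)/(220.7632−164.1072)=-0.0807; B=V−Δ·S=17.4734
Node (1,0) S=128.5200: V=(p*·12.1600+(1−p*)·36.3627)/1.02=20.9219; Δ=(12.1600−36.3627)/(145.2276−107.9568)=-0.6494; B=V−Δ·S=104.3793
Node (1,1) S=172.8900: V=(p*·1.7010+(1−p*)·12.1600)/1.02=5.5571; Δ=(1.7010−12.1600)/(195.3657−145.2276)=-0.2086; B=V−Δ·S=41.6229
Node (0,0) S=153.0000: V=(p*·5.5571+(1−p*)·20.9219)/1.02=11.1619; Δ=(5.5571−20.9219)/(172.8900−128.5200)=-0.3463; B=V−Δ·S=64.1442
The time-0 hedge costs 11.1619, which is the no-arbitrage price.

(0,0): Delta=-0.3463 Bond=64.1442
(1,0): Delta=-0.6494 Bond=104.3793
(1,1): Delta=-0.2086 Bond=41.6229
(2,0): Delta=-1.0000 Bond=144.3195
(2,1): Delta=-0.4901 Bond=83.3348
(2,2): Delta=-0.0807 Bond=17.4734
(3,0): Delta=-1.0000 Bond=147.2059
(3,1): Delta=-1.0000 Bond=147.2059
(3,2): Delta=-0.2585 Bond=46.9877
(3,3): Delta=0.0000 Bond=0.0000
V0=11.1619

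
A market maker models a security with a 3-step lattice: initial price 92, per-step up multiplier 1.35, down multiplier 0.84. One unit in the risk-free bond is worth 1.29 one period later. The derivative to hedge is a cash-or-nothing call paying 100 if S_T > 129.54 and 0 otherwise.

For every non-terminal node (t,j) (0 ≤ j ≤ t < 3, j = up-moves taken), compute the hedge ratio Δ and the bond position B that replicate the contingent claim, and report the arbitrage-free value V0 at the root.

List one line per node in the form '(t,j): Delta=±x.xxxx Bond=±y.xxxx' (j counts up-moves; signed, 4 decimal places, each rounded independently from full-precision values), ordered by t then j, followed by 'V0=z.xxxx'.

The replicating-portfolio and risk-neutral prices coincide; use p* = (1.29−0.84)/(1.35−0.84) = 0.8824 for the latter.
Terminal values V(3,·): V(3,0)=0.0000, V(3,1)=0.0000, V(3,2)=100.0000, V(3,3)=100.0000
Node (2,0) S=64.9152: V=(p*·0.0000+(1−p*)·0.0000)/1.29=0.0000; Δ=(0.0000−0.0000)/(87.6355−54.5288)=0.0000; B=V−Δ·S=0.0000
Node (2,1) S=104.3280: V=(p*·100.0000+(1−p*)·0.0000)/1.29=68.3995; Δ=(100.0000−0.0000)/(140.8428−87.6355)=1.8794; B=V−Δ·S=-127.6790
Node (2,2) S=167.6700: V=(p*·100.0000+(1−p*)·100.0000)/1.29=77.5194; Δ=(100.0000−100.0000)/(226.3545−140.8428)=0.0000; B=V−Δ·S=77.5194
Node (1,0) S=77.2800: V=(p*·68.3995+(1−p*)·0.0000)/1.29=46.7849; Δ=(68.3995−0.0000)/(104.3280−64.9152)=1.7355; B=V−Δ·S=-87.3317
Node (1,1) S=124.2000: V=(p*·77.5194+(1−p*)·68.3995)/1.29=59.2608; Δ=(77.5194−68.3995)/(167.6700−104.3280)=0.1440; B=V−Δ·S=41.3786
Node (0,0) S=92.0000: V=(p*·59.2608+(1−p*)·46.7849)/1.29=44.8008; Δ=(59.2608−46.7849)/(124.2000−77.2800)=0.2659; B=V−Δ·S=20.3381
Self-financing check: at every node Δ·S+B equals the discounted successor values.

(0,0): Delta=0.2659 Bond=20.3381
(1,0): Delta=1.7355 Bond=-87.3317
(1,1): Delta=0.1440 Bond=41.3786
(2,0): Delta=0.0000 Bond=0.0000
(2,1): Delta=1.8794 Bond=-127.6790
(2,2): Delta=0.0000 Bond=77.5194
V0=44.8008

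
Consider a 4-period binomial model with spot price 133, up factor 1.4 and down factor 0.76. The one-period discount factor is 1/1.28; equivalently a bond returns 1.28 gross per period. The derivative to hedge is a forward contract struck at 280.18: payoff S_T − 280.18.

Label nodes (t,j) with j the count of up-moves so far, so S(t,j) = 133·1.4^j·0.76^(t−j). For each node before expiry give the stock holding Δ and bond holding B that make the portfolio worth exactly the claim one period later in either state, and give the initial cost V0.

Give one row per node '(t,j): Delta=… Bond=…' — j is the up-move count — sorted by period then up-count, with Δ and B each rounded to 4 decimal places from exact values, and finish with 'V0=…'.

(0,0): Delta=1.0000 Bond=-104.3752
(1,0): Delta=1.0000 Bond=-133.6002
(1,1): Delta=1.0000 Bond=-133.6002
(2,0): Delta=1.0000 Bond=-171.0083
(2,1): Delta=1.0000 Bond=-171.0083
(2,2): Delta=1.0000 Bond=-171.0083
(3,0): Delta=1.0000 Bond=-218.8906
(3,1): Delta=1.0000 Bond=-218.8906
(3,2): Delta=1.0000 Bond=-218.8906
(3,3): Delta=1.0000 Bond=-218.8906
V0=28.6248

Since d<R<u, set p* = (R−d)/(u−d) = 0.8125; price each node as the discounted p*-expectation of its children.
At expiry t=4: V(4,0)=-235.8083, V(4,1)=-198.4427, V(4,2)=-129.6112, V(4,3)=-2.8165, V(4,4)=230.7528
(3,0): S=58.3838. Δ = (V_up−V_dn)/(S_up−S_dn) = (-198.4427−-235.8083)/(81.7373−44.3717) = 1.0000. V = [p*·-198.4427 + (1−p*)·-235.8083]/1.28 = -160.5068. B = V − Δ·S = -218.8906.
(3,1): S=107.5491. Δ = (V_up−V_dn)/(S_up−S_dn) = (-129.6112−-198.4427)/(150.5688−81.7373) = 1.0000. V = [p*·-129.6112 + (1−p*)·-198.4427]/1.28 = -111.3415. B = V − Δ·S = -218.8906.
(3,2): S=198.1168. Δ = (V_up−V_dn)/(S_up−S_dn) = (-2.8165−-129.6112)/(277.3635−150.5688) = 1.0000. V = [p*·-2.8165 + (1−p*)·-129.6112]/1.28 = -20.7738. B = V − Δ·S = -218.8906.
(3,3): S=364.9520. Δ = (V_up−V_dn)/(S_up−S_dn) = (230.7528−-2.8165)/(510.9328−277.3635) = 1.0000. V = [p*·230.7528 + (1−p*)·-2.8165]/1.28 = 146.0614. B = V − Δ·S = -218.8906.
(2,0): S=76.8208. Δ = (V_up−V_dn)/(S_up−S_dn) = (-111.3415−-160.5068)/(107.5491−58.3838) = 1.0000. V = [p*·-111.3415 + (1−p*)·-160.5068]/1.28 = -94.1875. B = V − Δ·S = -171.0083.
(2,1): S=141.5120. Δ = (V_up−V_dn)/(S_up−S_dn) = (-20.7738−-111.3415)/(198.1168−107.5491) = 1.0000. V = [p*·-20.7738 + (1−p*)·-111.3415]/1.28 = -29.4963. B = V − Δ·S = -171.0083.
(2,2): S=260.6800. Δ = (V_up−V_dn)/(S_up−S_dn) = (146.0614−-20.7738)/(364.9520−198.1168) = 1.0000. V = [p*·146.0614 + (1−p*)·-20.7738]/1.28 = 89.6717. B = V − Δ·S = -171.0083.
(1,0): S=101.0800. Δ = (V_up−V_dn)/(S_up−S_dn) = (-29.4963−-94.1875)/(141.5120−76.8208) = 1.0000. V = [p*·-29.4963 + (1−p*)·-94.1875]/1.28 = -32.5202. B = V − Δ·S = -133.6002.
(1,1): S=186.2000. Δ = (V_up−V_dn)/(S_up−S_dn) = (89.6717−-29.4963)/(260.6800−141.5120) = 1.0000. V = [p*·89.6717 + (1−p*)·-29.4963]/1.28 = 52.5998. B = V − Δ·S = -133.6002.
(0,0): S=133.0000. Δ = (V_up−V_dn)/(S_up−S_dn) = (52.5998−-32.5202)/(186.2000−101.0800) = 1.0000. V = [p*·52.5998 + (1−p*)·-32.5202]/1.28 = 28.6248. B = V − Δ·S = -104.3752.
Self-financing check: at every node Δ·S+B equals the discounted successor values.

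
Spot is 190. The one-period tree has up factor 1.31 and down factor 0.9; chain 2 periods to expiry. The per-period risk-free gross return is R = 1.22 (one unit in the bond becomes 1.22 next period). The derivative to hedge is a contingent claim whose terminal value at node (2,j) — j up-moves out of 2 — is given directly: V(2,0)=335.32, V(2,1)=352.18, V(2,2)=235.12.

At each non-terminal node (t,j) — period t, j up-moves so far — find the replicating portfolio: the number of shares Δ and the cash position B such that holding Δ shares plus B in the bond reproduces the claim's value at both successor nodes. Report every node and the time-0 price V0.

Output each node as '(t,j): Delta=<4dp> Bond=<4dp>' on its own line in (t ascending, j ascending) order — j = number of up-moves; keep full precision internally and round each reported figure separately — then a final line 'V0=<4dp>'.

The replicating-portfolio and risk-neutral prices coincide; use p* = (1.22−0.9)/(1.31−0.9) = 0.7805 for the latter.
At expiry t=2: V(2,0)=335.3200, V(2,1)=352.1800, V(2,2)=235.1200
  t=1,j=0: stock 171.0000 → up 224.0100 (V=352.1800), down 153.9000 (V=335.3200). Price 285.6385; hedge Δ=0.2405, bond B=244.5166.
  t=1,j=1: stock 248.9000 → up 326.0590 (V=235.1200), down 224.0100 (V=352.1800). Price 213.7837; hedge Δ=-1.1471, bond B=499.2959.
  t=0,j=0: stock 190.0000 → up 248.9000 (V=213.7837), down 171.0000 (V=285.6385). Price 188.1612; hedge Δ=-0.9224, bond B=363.4170.
Self-financing check: at every node Δ·S+B equals the discounted successor values.

(0,0): Delta=-0.9224 Bond=363.4170
(1,0): Delta=0.2405 Bond=244.5166
(1,1): Delta=-1.1471 Bond=499.2959
V0=188.1612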